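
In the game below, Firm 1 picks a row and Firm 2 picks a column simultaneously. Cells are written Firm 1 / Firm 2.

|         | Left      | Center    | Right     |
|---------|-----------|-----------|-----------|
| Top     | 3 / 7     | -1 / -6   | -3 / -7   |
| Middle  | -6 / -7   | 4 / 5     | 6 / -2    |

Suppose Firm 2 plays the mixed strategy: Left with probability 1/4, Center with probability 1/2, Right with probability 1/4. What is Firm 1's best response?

Middle

Compute Firm 1's expected payoff from each pure strategy against the given mix.
Top: (1/4)·3 + (1/2)·(-1) + (1/4)·(-3) = -1/2
Middle: (1/4)·(-6) + (1/2)·4 + (1/4)·6 = 2
Highest expected payoff is 2, from Middle.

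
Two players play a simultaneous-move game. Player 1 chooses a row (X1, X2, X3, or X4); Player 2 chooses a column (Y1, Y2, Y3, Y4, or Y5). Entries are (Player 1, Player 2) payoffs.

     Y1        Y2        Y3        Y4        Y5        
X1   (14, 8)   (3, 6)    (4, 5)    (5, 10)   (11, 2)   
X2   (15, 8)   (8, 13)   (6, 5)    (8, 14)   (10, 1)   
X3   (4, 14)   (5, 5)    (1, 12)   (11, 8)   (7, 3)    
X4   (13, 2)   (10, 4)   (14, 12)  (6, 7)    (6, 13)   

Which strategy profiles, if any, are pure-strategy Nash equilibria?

Check mutual best responses: a cell is a NE iff neither player can gain by unilaterally deviating.
Player 1's best responses — vs Y1: X2 (payoff 15); vs Y2: X4 (payoff 10); vs Y3: X4 (payoff 14); vs Y4: X3 (payoff 11); vs Y5: X1 (payoff 11).
Player 2's best responses — vs X1: Y4 (payoff 10); vs X2: Y4 (payoff 14); vs X3: Y1 (payoff 14); vs X4: Y5 (payoff 13).
No cell has both players best-responding. For instance, Player 1's best reply to Y4 is X3, but against X3 Player 2 prefers Y1 over Y4.

There is no pure-strategy Nash equilibrium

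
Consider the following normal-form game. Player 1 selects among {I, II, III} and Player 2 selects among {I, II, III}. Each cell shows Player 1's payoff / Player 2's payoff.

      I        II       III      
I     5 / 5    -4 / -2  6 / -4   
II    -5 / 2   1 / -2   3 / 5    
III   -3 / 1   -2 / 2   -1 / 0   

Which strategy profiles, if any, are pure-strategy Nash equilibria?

Check mutual best responses: a cell is a NE iff neither player can gain by unilaterally deviating.
Player 1's best responses — vs I: I (payoff 5); vs II: II (payoff 1); vs III: I (payoff 6).
Player 2's best responses — vs I: I (payoff 5); vs II: III (payoff 5); vs III: II (payoff 2).
The only mutual best response is (I, I); neither player gains by switching there.

(I, I)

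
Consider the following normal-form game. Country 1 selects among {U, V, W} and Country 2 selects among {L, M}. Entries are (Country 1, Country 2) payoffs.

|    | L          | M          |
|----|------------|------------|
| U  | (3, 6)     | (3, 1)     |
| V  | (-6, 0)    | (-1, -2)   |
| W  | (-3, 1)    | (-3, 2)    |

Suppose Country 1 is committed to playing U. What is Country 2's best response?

With Country 1 fixed at U, Country 2's payoffs are: L → 6, M → 1.
The maximum is 6, achieved by L.

L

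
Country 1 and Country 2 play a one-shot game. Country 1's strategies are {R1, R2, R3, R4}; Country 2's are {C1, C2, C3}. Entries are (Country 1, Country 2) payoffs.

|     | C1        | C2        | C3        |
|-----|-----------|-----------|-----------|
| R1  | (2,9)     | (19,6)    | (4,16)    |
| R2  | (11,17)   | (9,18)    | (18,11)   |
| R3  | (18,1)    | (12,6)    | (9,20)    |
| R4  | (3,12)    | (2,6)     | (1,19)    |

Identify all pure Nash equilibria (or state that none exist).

None

Check mutual best responses: a cell is a NE iff neither player can gain by unilaterally deviating.
Country 1's best responses — vs C1: R3 (payoff 18); vs C2: R1 (payoff 19); vs C3: R2 (payoff 18).
Country 2's best responses — vs R1: C3 (payoff 16); vs R2: C2 (payoff 18); vs R3: C3 (payoff 20); vs R4: C3 (payoff 19).
No cell has both players best-responding. For instance, Country 1's best reply to C3 is R2, but against R2 Country 2 prefers C2 over C3.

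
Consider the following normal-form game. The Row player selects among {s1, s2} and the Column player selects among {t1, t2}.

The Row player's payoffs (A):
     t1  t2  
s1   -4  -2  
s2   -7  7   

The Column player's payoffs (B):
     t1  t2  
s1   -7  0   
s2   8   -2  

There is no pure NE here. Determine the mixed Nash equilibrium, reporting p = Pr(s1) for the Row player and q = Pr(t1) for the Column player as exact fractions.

p = 10/17, q = 3/4

Each player's mixing probability is pinned down by making the *other* player indifferent.
The Column player indifferent between t1 and t2: p·(-7) + (1−p)·8 = p·0 + (1−p)·(-2) ⟹ 8 + (-15)p = (-2) + 2p ⟹ p = 10/17.
The Row player indifferent between s1 and s2: q·(-4) + (1−q)·(-2) = q·(-7) + (1−q)·7 ⟹ (-2) + (-2)q = 7 + (-14)q ⟹ q = 3/4.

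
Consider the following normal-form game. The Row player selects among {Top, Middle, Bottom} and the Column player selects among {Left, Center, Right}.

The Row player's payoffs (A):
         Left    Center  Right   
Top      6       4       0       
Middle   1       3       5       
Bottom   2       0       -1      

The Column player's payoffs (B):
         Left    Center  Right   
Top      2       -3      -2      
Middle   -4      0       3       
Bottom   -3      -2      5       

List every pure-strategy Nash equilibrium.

(Top, Left) and (Middle, Right)

Find each player's best response to every opponent strategy; NE are the intersections.
The Row player's best responses — vs Left: Top (payoff 6); vs Center: Top (payoff 4); vs Right: Middle (payoff 5).
The Column player's best responses — vs Top: Left (payoff 2); vs Middle: Right (payoff 3); vs Bottom: Right (payoff 5).
Mutual best responses occur at (Top, Left) and (Middle, Right); at each, neither player gains by switching.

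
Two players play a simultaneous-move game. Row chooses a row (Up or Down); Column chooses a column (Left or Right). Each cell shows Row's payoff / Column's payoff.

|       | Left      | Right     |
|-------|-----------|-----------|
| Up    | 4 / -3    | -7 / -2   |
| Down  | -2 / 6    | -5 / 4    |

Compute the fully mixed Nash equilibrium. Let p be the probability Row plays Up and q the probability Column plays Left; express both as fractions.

Each player's mixing probability is pinned down by making the *other* player indifferent.
Column indifferent between Left and Right: p·(-3) + (1−p)·6 = p·(-2) + (1−p)·4 ⟹ 6 + (-9)p = 4 + (-6)p ⟹ p = 2/3.
Row indifferent between Up and Down: q·4 + (1−q)·(-7) = q·(-2) + (1−q)·(-5) ⟹ (-7) + 11q = (-5) + 3q ⟹ q = 1/4.

p = 2/3, q = 1/4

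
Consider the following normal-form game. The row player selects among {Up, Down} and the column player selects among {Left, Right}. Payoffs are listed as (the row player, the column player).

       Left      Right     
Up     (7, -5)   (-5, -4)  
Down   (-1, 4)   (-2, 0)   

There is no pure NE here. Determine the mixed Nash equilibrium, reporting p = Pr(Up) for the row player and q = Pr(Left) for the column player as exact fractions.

p = 4/5, q = 3/11

In a mixed NE each player is indifferent between their pure strategies, so the opponent's mix sets the indifference.
The column player indifferent between Left and Right: p·(-5) + (1−p)·4 = p·(-4) + (1−p)·0 ⟹ 4 + (-9)p = 0 + (-4)p ⟹ p = 4/5.
The row player indifferent between Up and Down: q·7 + (1−q)·(-5) = q·(-1) + (1−q)·(-2) ⟹ (-5) + 12q = (-2) + 1q ⟹ q = 3/11.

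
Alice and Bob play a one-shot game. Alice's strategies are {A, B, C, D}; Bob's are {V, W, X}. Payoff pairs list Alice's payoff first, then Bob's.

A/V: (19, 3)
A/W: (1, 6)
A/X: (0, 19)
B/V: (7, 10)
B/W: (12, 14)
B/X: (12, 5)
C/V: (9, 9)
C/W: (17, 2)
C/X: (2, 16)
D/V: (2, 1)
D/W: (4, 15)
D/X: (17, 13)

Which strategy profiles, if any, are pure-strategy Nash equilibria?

No pure-strategy Nash equilibrium

Find each player's best response to every opponent strategy; NE are the intersections.
Alice's best responses — vs V: A (payoff 19); vs W: C (payoff 17); vs X: D (payoff 17).
Bob's best responses — vs A: X (payoff 19); vs B: W (payoff 14); vs C: X (payoff 16); vs D: W (payoff 15).
No cell has both players best-responding. For instance, Alice's best reply to W is C, but against C Bob prefers X over W.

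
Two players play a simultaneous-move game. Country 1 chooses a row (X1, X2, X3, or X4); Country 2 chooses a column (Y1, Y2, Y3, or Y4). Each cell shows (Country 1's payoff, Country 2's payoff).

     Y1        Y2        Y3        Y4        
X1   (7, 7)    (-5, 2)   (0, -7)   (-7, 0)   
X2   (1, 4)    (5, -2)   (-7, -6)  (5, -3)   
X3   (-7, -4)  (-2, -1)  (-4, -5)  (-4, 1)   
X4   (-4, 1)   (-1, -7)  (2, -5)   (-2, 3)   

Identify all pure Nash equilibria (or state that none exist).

(X1, Y1)

Check mutual best responses: a cell is a NE iff neither player can gain by unilaterally deviating.
Country 1's best responses — vs Y1: X1 (payoff 7); vs Y2: X2 (payoff 5); vs Y3: X4 (payoff 2); vs Y4: X2 (payoff 5).
Country 2's best responses — vs X1: Y1 (payoff 7); vs X2: Y1 (payoff 4); vs X3: Y4 (payoff 1); vs X4: Y4 (payoff 3).
The only mutual best response is (X1, Y1); neither player gains by switching there.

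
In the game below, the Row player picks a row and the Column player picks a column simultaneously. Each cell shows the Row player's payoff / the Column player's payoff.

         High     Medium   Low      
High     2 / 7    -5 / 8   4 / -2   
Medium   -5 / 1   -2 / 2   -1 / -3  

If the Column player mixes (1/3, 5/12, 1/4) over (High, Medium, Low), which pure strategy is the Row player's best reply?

High

The Row player's best reply maximizes expected payoff against the mix.
High: (1/3)·2 + (5/12)·(-5) + (1/4)·4 = -5/12
Medium: (1/3)·(-5) + (5/12)·(-2) + (1/4)·(-1) = -11/4
Highest expected payoff is -5/12, from High.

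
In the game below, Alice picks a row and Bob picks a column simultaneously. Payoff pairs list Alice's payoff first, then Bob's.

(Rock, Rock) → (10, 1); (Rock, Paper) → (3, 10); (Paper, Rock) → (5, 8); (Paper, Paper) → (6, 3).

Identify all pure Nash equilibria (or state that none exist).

Check mutual best responses: a cell is a NE iff neither player can gain by unilaterally deviating.
Alice's best responses — vs Rock: Rock (payoff 10); vs Paper: Paper (payoff 6).
Bob's best responses — vs Rock: Paper (payoff 10); vs Paper: Rock (payoff 8).
No cell has both players best-responding. For instance, Alice's best reply to Paper is Paper, but against Paper Bob prefers Rock over Paper.

No pure-strategy Nash equilibrium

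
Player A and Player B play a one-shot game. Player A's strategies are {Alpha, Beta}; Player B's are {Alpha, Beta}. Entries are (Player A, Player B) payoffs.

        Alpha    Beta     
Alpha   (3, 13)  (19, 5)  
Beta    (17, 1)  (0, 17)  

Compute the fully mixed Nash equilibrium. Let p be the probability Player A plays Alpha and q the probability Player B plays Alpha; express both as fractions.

p = 2/3, q = 19/33

Each player's mixing probability is pinned down by making the *other* player indifferent.
Player B indifferent between Alpha and Beta: p·13 + (1−p)·1 = p·5 + (1−p)·17 ⟹ 1 + 12p = 17 + (-12)p ⟹ p = 2/3.
Player A indifferent between Alpha and Beta: q·3 + (1−q)·19 = q·17 + (1−q)·0 ⟹ 19 + (-16)q = 0 + 17q ⟹ q = 19/33.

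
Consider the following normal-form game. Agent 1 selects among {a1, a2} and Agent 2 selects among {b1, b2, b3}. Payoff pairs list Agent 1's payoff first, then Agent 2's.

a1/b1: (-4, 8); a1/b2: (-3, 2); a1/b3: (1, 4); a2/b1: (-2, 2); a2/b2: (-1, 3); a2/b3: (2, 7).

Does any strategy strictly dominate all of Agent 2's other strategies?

None

A strategy is strictly dominant if it gives Agent 2 a strictly higher payoff than every other strategy, against every choice by the opponent.
b1 is not dominant: against a2, b2 gives 3 > 2.
b2 is not dominant: against a1, b1 gives 8 > 2.
b3 is not dominant: against a1, b1 gives 8 > 4.
No single strategy is best against every opponent action.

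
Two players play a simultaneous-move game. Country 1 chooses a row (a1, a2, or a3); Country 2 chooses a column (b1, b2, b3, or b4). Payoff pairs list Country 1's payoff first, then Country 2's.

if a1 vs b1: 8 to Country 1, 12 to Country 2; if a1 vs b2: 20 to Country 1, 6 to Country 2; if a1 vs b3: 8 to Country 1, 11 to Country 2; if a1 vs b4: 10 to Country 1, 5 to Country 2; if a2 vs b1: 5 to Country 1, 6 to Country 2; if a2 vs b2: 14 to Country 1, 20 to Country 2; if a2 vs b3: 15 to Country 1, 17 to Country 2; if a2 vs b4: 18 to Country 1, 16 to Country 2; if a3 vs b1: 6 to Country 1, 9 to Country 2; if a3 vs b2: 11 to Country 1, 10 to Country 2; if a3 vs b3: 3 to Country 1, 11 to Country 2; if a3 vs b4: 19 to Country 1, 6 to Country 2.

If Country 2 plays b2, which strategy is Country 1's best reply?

With Country 2 fixed at b2, Country 1's payoffs are: a1 → 20, a2 → 14, a3 → 11.
The maximum is 20, achieved by a1.

a1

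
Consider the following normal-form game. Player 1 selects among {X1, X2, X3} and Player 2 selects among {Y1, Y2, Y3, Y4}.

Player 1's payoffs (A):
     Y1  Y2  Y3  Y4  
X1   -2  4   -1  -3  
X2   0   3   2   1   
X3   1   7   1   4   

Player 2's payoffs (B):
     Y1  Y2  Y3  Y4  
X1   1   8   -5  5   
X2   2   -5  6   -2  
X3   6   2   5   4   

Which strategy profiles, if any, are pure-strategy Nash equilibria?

(X2, Y3) and (X3, Y1)

Check mutual best responses: a cell is a NE iff neither player can gain by unilaterally deviating.
Player 1's best responses — vs Y1: X3 (payoff 1); vs Y2: X3 (payoff 7); vs Y3: X2 (payoff 2); vs Y4: X3 (payoff 4).
Player 2's best responses — vs X1: Y2 (payoff 8); vs X2: Y3 (payoff 6); vs X3: Y1 (payoff 6).
Mutual best responses occur at (X2, Y3) and (X3, Y1); at each, neither player gains by switching.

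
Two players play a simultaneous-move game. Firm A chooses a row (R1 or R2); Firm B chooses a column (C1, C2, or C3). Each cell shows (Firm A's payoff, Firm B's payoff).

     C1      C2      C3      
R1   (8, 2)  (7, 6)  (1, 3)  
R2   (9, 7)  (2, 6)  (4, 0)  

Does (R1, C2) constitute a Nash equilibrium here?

Holding Firm B at C2: Firm A gets 7 from R1, versus 2 from R2. No profitable deviation for Firm A.
Holding Firm A at R1: Firm B gets 6 from C2, versus 2 from C1, 3 from C3. No profitable deviation for Firm B either.

Yes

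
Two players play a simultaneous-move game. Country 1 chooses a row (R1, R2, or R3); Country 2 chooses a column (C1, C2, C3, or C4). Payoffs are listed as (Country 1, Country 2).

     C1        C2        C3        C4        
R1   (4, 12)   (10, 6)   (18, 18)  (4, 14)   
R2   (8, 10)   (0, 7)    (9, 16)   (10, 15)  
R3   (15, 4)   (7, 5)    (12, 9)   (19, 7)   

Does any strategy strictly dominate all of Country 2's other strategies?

C3

A strategy is strictly dominant if it gives Country 2 a strictly higher payoff than every other strategy, against every choice by the opponent.
C3 strictly dominates: vs R1: 18 > each of {12, 6, 14}; vs R2: 16 > each of {10, 7, 15}; vs R3: 9 > each of {4, 5, 7}.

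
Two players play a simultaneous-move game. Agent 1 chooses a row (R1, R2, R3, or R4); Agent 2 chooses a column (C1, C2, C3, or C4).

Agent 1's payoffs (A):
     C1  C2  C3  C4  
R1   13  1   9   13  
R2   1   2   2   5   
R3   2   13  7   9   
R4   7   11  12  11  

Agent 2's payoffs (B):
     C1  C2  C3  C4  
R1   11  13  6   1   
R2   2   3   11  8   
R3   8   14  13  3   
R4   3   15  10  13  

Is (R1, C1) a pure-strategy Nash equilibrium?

No

Holding Agent 2 at C1: Agent 1 gets 13 from R1, versus 1 from R2, 2 from R3, 7 from R4. No profitable deviation for Agent 1.
Holding Agent 1 at R1: Agent 2 gets 11 from C1 but could get 13 by switching to C2. Agent 2 has a profitable deviation.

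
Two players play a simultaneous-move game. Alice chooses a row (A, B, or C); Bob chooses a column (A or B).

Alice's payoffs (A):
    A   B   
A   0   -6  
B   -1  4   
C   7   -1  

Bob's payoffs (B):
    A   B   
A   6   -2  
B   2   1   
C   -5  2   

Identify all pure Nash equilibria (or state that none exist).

None

Find each player's best response to every opponent strategy; NE are the intersections.
Alice's best responses — vs A: C (payoff 7); vs B: B (payoff 4).
Bob's best responses — vs A: A (payoff 6); vs B: A (payoff 2); vs C: B (payoff 2).
No cell has both players best-responding. For instance, Alice's best reply to A is C, but against C Bob prefers B over A.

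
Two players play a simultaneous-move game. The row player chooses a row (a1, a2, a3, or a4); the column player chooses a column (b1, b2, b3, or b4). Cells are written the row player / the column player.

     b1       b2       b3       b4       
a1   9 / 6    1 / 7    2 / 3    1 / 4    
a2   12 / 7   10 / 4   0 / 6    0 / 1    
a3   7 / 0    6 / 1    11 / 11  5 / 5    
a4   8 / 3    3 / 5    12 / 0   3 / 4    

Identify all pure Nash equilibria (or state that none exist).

(a2, b1)

A profile is a Nash equilibrium when each player is best-responding to the other.
The row player's best responses — vs b1: a2 (payoff 12); vs b2: a2 (payoff 10); vs b3: a4 (payoff 12); vs b4: a3 (payoff 5).
The column player's best responses — vs a1: b2 (payoff 7); vs a2: b1 (payoff 7); vs a3: b3 (payoff 11); vs a4: b2 (payoff 5).
The only mutual best response is (a2, b1); neither player gains by switching there.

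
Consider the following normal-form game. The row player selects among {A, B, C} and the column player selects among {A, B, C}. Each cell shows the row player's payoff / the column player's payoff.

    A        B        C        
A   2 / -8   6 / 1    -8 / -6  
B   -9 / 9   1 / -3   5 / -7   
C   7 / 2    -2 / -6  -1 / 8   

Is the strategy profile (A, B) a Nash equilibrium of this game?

Yes

Holding the column player at B: the row player gets 6 from A, versus 1 from B, -2 from C. No profitable deviation for the row player.
Holding the row player at A: the column player gets 1 from B, versus -8 from A, -6 from C. No profitable deviation for the column player either.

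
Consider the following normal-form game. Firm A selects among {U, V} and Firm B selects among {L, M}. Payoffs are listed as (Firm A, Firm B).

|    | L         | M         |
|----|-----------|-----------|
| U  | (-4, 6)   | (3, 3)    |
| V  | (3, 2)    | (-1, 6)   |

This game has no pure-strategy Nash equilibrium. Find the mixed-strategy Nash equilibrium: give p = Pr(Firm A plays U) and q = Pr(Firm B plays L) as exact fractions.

p = 4/7, q = 4/11

In a mixed NE each player is indifferent between their pure strategies, so the opponent's mix sets the indifference.
Firm B indifferent between L and M: p·6 + (1−p)·2 = p·3 + (1−p)·6 ⟹ 2 + 4p = 6 + (-3)p ⟹ p = 4/7.
Firm A indifferent between U and V: q·(-4) + (1−q)·3 = q·3 + (1−q)·(-1) ⟹ 3 + (-7)q = (-1) + 4q ⟹ q = 4/11.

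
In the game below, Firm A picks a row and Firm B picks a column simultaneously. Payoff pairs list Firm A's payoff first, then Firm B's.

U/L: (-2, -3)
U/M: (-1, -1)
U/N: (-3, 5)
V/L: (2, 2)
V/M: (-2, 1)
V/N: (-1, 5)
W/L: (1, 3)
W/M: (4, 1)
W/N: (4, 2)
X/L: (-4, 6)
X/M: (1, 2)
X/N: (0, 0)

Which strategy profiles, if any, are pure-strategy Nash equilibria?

A profile is a Nash equilibrium when each player is best-responding to the other.
Firm A's best responses — vs L: V (payoff 2); vs M: W (payoff 4); vs N: W (payoff 4).
Firm B's best responses — vs U: N (payoff 5); vs V: N (payoff 5); vs W: L (payoff 3); vs X: L (payoff 6).
No cell has both players best-responding. For instance, Firm A's best reply to L is V, but against V Firm B prefers N over L.

No pure-strategy Nash equilibrium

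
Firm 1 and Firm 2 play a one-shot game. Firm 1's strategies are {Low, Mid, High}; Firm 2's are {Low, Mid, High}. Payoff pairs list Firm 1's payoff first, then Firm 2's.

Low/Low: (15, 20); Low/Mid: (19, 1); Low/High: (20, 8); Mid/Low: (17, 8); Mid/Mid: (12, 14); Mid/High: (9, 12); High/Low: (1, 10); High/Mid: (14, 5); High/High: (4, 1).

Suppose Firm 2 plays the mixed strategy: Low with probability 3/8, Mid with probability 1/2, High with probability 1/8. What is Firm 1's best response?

Firm 1's best reply maximizes expected payoff against the mix.
Low: (3/8)·15 + (1/2)·19 + (1/8)·20 = 141/8
Mid: (3/8)·17 + (1/2)·12 + (1/8)·9 = 27/2
High: (3/8)·1 + (1/2)·14 + (1/8)·4 = 63/8
Highest expected payoff is 141/8, from Low.

Low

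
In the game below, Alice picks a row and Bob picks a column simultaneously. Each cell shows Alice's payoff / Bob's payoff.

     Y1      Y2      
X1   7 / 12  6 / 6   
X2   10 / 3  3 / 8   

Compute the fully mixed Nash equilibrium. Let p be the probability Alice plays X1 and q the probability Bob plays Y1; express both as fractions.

In a mixed NE each player is indifferent between their pure strategies, so the opponent's mix sets the indifference.
Bob indifferent between Y1 and Y2: p·12 + (1−p)·3 = p·6 + (1−p)·8 ⟹ 3 + 9p = 8 + (-2)p ⟹ p = 5/11.
Alice indifferent between X1 and X2: q·7 + (1−q)·6 = q·10 + (1−q)·3 ⟹ 6 + 1q = 3 + 7q ⟹ q = 1/2.

p = 5/11, q = 1/2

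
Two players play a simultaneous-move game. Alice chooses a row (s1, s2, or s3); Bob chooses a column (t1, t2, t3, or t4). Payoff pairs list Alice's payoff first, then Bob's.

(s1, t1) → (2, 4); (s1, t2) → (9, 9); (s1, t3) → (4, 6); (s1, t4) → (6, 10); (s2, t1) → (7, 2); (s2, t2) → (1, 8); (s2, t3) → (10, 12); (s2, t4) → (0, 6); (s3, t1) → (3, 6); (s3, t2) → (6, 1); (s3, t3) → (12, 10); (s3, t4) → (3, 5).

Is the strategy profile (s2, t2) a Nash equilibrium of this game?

Holding Bob at t2: Alice gets 1 from s2 but could get 9 by switching to s1. Alice has a profitable deviation.

No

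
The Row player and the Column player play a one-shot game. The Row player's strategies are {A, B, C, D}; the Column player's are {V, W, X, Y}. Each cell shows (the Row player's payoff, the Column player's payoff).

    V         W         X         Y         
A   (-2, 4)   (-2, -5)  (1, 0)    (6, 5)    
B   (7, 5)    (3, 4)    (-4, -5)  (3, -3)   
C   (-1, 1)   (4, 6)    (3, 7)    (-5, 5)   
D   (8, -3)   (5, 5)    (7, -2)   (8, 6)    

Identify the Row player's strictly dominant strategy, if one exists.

D

Check whether one of the Row player's strategies beats all alternatives regardless of what the opponent does.
D strictly dominates: vs V: 8 > each of {-2, 7, -1}; vs W: 5 > each of {-2, 3, 4}; vs X: 7 > each of {1, -4, 3}; vs Y: 8 > each of {6, 3, -5}.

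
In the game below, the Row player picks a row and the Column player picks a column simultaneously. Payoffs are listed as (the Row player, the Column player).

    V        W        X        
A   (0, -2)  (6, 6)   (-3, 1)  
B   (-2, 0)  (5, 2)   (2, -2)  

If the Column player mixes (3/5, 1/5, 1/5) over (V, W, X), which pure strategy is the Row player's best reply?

The Row player's best reply maximizes expected payoff against the mix.
A: (3/5)·0 + (1/5)·6 + (1/5)·(-3) = 3/5
B: (3/5)·(-2) + (1/5)·5 + (1/5)·2 = 1/5
Highest expected payoff is 3/5, from A.

A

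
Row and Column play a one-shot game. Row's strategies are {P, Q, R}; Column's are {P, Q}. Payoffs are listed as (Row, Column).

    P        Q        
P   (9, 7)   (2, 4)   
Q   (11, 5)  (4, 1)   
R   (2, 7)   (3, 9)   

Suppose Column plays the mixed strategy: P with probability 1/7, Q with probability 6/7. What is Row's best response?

Q

Row's best reply maximizes expected payoff against the mix.
P: (1/7)·9 + (6/7)·2 = 3
Q: (1/7)·11 + (6/7)·4 = 5
R: (1/7)·2 + (6/7)·3 = 20/7
Highest expected payoff is 5, from Q.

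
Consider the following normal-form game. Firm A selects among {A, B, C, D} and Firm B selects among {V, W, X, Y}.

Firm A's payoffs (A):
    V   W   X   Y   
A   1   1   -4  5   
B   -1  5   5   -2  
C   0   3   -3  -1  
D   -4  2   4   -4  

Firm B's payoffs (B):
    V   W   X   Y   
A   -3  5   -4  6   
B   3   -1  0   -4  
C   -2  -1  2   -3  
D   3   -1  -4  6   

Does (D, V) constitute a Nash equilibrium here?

Holding Firm B at V: Firm A gets -4 from D but could get 1 by switching to A. Firm A has a profitable deviation.

No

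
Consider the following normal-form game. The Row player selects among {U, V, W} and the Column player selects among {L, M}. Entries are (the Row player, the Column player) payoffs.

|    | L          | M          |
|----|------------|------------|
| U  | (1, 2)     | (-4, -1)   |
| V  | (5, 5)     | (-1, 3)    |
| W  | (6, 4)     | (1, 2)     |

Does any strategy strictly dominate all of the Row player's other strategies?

W

A strategy is strictly dominant if it gives the Row player a strictly higher payoff than every other strategy, against every choice by the opponent.
W strictly dominates: vs L: 6 > each of {1, 5}; vs M: 1 > each of {-4, -1}.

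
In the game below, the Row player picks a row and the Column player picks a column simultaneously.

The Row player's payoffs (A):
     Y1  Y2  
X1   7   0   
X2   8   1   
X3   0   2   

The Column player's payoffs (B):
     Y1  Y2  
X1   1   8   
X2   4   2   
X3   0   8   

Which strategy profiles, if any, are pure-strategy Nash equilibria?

(X2, Y1) and (X3, Y2)

Find each player's best response to every opponent strategy; NE are the intersections.
The Row player's best responses — vs Y1: X2 (payoff 8); vs Y2: X3 (payoff 2).
The Column player's best responses — vs X1: Y2 (payoff 8); vs X2: Y1 (payoff 4); vs X3: Y2 (payoff 8).
Mutual best responses occur at (X2, Y1) and (X3, Y2); at each, neither player gains by switching.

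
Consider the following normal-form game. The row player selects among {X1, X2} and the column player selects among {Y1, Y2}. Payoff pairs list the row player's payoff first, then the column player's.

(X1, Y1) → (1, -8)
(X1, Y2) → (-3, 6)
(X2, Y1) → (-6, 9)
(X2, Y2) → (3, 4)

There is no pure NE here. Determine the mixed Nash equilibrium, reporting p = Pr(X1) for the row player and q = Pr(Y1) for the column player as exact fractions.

p = 5/19, q = 6/13

Each player's mixing probability is pinned down by making the *other* player indifferent.
The column player indifferent between Y1 and Y2: p·(-8) + (1−p)·9 = p·6 + (1−p)·4 ⟹ 9 + (-17)p = 4 + 2p ⟹ p = 5/19.
The row player indifferent between X1 and X2: q·1 + (1−q)·(-3) = q·(-6) + (1−q)·3 ⟹ (-3) + 4q = 3 + (-9)q ⟹ q = 6/13.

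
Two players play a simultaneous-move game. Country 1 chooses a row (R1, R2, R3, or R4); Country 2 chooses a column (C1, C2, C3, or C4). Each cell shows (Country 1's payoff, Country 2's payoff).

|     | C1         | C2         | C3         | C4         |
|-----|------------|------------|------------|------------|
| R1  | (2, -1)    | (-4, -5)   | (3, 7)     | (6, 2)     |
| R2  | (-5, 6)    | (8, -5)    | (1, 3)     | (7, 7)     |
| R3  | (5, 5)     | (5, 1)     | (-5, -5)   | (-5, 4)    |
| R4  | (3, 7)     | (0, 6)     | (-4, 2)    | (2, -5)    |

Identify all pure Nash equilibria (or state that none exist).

Check mutual best responses: a cell is a NE iff neither player can gain by unilaterally deviating.
Country 1's best responses — vs C1: R3 (payoff 5); vs C2: R2 (payoff 8); vs C3: R1 (payoff 3); vs C4: R2 (payoff 7).
Country 2's best responses — vs R1: C3 (payoff 7); vs R2: C4 (payoff 7); vs R3: C1 (payoff 5); vs R4: C1 (payoff 7).
Mutual best responses occur at (R1, C3), (R2, C4), and (R3, C1); at each, neither player gains by switching.

(R1, C3), (R2, C4), and (R3, C1)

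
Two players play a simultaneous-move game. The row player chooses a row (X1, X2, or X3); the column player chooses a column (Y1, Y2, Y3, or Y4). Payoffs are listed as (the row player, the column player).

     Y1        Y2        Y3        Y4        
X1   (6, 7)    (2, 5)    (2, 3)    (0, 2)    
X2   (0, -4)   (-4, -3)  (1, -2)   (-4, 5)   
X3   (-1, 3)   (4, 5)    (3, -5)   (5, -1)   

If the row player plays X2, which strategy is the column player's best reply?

Y4

With the row player fixed at X2, the column player's payoffs are: Y1 → -4, Y2 → -3, Y3 → -2, Y4 → 5.
The maximum is 5, achieved by Y4.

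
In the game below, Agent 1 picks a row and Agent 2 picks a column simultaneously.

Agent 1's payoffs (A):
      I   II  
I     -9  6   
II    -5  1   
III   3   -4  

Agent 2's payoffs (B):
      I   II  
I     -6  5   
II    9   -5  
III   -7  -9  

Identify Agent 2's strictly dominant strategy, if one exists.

No strictly dominant strategy

A strategy is strictly dominant if it gives Agent 2 a strictly higher payoff than every other strategy, against every choice by the opponent.
I is not dominant: against I, II gives 5 > -6.
II is not dominant: against II, I gives 9 > -5.
No single strategy is best against every opponent action.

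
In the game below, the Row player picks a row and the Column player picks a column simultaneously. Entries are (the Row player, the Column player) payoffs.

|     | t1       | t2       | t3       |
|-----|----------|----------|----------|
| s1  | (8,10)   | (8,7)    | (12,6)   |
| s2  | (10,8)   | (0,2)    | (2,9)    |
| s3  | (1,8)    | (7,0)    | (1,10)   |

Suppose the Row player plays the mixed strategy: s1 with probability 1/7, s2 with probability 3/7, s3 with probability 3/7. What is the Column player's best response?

t3

Compute the Column player's expected payoff from each pure strategy against the given mix.
t1: (1/7)·10 + (3/7)·8 + (3/7)·8 = 58/7
t2: (1/7)·7 + (3/7)·2 + (3/7)·0 = 13/7
t3: (1/7)·6 + (3/7)·9 + (3/7)·10 = 9
Highest expected payoff is 9, from t3.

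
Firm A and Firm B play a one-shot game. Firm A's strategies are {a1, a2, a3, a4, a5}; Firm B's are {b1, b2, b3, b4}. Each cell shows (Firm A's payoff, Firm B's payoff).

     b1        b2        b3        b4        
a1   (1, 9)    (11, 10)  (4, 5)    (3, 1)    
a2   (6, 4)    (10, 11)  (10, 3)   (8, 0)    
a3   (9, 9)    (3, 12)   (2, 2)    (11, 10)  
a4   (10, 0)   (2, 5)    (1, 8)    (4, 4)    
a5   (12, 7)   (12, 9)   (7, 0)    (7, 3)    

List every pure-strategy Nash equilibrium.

Check mutual best responses: a cell is a NE iff neither player can gain by unilaterally deviating.
Firm A's best responses — vs b1: a5 (payoff 12); vs b2: a5 (payoff 12); vs b3: a2 (payoff 10); vs b4: a3 (payoff 11).
Firm B's best responses — vs a1: b2 (payoff 10); vs a2: b2 (payoff 11); vs a3: b2 (payoff 12); vs a4: b3 (payoff 8); vs a5: b2 (payoff 9).
The only mutual best response is (a5, b2); neither player gains by switching there.

(a5, b2)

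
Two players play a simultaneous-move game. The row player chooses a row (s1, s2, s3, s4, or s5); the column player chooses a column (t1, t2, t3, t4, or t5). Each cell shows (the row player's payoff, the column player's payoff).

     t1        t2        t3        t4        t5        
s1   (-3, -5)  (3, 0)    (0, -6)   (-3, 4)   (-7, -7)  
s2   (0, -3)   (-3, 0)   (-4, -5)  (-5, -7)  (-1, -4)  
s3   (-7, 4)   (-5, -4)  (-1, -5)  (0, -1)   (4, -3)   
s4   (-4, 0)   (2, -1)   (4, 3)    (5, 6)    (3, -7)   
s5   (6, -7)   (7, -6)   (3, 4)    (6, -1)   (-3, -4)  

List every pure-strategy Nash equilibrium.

None

A profile is a Nash equilibrium when each player is best-responding to the other.
The row player's best responses — vs t1: s5 (payoff 6); vs t2: s5 (payoff 7); vs t3: s4 (payoff 4); vs t4: s5 (payoff 6); vs t5: s3 (payoff 4).
The column player's best responses — vs s1: t4 (payoff 4); vs s2: t2 (payoff 0); vs s3: t1 (payoff 4); vs s4: t4 (payoff 6); vs s5: t3 (payoff 4).
No cell has both players best-responding. For instance, the row player's best reply to t2 is s5, but against s5 the column player prefers t3 over t2.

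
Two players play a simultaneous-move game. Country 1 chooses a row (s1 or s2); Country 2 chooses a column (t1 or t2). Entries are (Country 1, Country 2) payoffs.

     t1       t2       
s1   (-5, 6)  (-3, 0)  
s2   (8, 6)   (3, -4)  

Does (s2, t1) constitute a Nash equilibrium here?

Holding Country 2 at t1: Country 1 gets 8 from s2, versus -5 from s1. No profitable deviation for Country 1.
Holding Country 1 at s2: Country 2 gets 6 from t1, versus -4 from t2. No profitable deviation for Country 2 either.

Yes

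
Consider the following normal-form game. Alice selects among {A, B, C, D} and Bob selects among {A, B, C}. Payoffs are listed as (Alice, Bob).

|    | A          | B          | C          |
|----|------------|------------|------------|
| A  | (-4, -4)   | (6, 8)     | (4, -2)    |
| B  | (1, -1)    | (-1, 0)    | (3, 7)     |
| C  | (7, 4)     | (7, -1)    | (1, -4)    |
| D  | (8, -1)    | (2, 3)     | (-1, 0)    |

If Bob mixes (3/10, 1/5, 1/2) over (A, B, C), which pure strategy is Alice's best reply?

C

Alice's best reply maximizes expected payoff against the mix.
A: (3/10)·(-4) + (1/5)·6 + (1/2)·4 = 2
B: (3/10)·1 + (1/5)·(-1) + (1/2)·3 = 8/5
C: (3/10)·7 + (1/5)·7 + (1/2)·1 = 4
D: (3/10)·8 + (1/5)·2 + (1/2)·(-1) = 23/10
Highest expected payoff is 4, from C.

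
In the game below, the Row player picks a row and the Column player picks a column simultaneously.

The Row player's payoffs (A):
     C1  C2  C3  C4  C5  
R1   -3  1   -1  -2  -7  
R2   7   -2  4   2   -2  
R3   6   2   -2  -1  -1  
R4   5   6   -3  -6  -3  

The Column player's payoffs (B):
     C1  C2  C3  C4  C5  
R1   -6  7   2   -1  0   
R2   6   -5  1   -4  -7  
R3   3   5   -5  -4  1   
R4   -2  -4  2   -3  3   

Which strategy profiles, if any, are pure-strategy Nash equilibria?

Check mutual best responses: a cell is a NE iff neither player can gain by unilaterally deviating.
The Row player's best responses — vs C1: R2 (payoff 7); vs C2: R4 (payoff 6); vs C3: R2 (payoff 4); vs C4: R2 (payoff 2); vs C5: R3 (payoff -1).
The Column player's best responses — vs R1: C2 (payoff 7); vs R2: C1 (payoff 6); vs R3: C2 (payoff 5); vs R4: C5 (payoff 3).
The only mutual best response is (R2, C1); neither player gains by switching there.

(R2, C1)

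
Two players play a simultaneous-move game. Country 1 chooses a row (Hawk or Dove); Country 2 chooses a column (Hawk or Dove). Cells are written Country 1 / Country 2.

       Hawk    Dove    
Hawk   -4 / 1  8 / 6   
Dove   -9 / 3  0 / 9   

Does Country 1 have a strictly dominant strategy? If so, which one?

Check whether one of Country 1's strategies beats all alternatives regardless of what the opponent does.
Hawk strictly dominates: vs Hawk: -4 > -9; vs Dove: 8 > 0.

Hawk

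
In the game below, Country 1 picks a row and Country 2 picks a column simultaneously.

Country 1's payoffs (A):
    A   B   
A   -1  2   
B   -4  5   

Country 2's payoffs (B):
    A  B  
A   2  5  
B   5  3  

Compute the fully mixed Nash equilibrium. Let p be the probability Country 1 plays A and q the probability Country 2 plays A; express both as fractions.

p = 2/5, q = 1/2

In a mixed NE each player is indifferent between their pure strategies, so the opponent's mix sets the indifference.
Country 2 indifferent between A and B: p·2 + (1−p)·5 = p·5 + (1−p)·3 ⟹ 5 + (-3)p = 3 + 2p ⟹ p = 2/5.
Country 1 indifferent between A and B: q·(-1) + (1−q)·2 = q·(-4) + (1−q)·5 ⟹ 2 + (-3)q = 5 + (-9)q ⟹ q = 1/2.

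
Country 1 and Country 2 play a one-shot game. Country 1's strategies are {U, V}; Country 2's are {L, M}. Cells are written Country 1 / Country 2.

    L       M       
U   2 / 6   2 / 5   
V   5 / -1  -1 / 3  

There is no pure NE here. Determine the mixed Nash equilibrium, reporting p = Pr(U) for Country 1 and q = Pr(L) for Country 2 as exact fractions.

Each player's mixing probability is pinned down by making the *other* player indifferent.
Country 2 indifferent between L and M: p·6 + (1−p)·(-1) = p·5 + (1−p)·3 ⟹ (-1) + 7p = 3 + 2p ⟹ p = 4/5.
Country 1 indifferent between U and V: q·2 + (1−q)·2 = q·5 + (1−q)·(-1) ⟹ 2 + 0q = (-1) + 6q ⟹ q = 1/2.

p = 4/5, q = 1/2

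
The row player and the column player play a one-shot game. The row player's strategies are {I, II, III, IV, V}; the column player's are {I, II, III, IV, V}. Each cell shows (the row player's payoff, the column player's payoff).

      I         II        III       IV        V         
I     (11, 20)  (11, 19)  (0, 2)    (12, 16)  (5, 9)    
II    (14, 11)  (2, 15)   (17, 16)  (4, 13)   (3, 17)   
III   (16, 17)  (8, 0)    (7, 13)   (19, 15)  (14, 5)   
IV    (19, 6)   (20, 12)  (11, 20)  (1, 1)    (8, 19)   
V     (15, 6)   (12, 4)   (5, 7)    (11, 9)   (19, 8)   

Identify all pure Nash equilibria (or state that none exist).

A profile is a Nash equilibrium when each player is best-responding to the other.
The row player's best responses — vs I: IV (payoff 19); vs II: IV (payoff 20); vs III: II (payoff 17); vs IV: III (payoff 19); vs V: V (payoff 19).
The column player's best responses — vs I: I (payoff 20); vs II: V (payoff 17); vs III: I (payoff 17); vs IV: III (payoff 20); vs V: IV (payoff 9).
No cell has both players best-responding. For instance, the row player's best reply to V is V, but against V the column player prefers IV over V.

None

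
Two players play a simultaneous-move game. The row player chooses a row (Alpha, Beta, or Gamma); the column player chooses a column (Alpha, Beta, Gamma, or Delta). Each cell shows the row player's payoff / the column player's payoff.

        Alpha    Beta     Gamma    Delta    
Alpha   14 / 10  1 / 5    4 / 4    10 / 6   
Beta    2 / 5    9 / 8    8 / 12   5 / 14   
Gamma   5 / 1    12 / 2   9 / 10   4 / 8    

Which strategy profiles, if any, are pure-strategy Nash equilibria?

Find each player's best response to every opponent strategy; NE are the intersections.
The row player's best responses — vs Alpha: Alpha (payoff 14); vs Beta: Gamma (payoff 12); vs Gamma: Gamma (payoff 9); vs Delta: Alpha (payoff 10).
The column player's best responses — vs Alpha: Alpha (payoff 10); vs Beta: Delta (payoff 14); vs Gamma: Gamma (payoff 10).
Mutual best responses occur at (Alpha, Alpha) and (Gamma, Gamma); at each, neither player gains by switching.

(Alpha, Alpha) and (Gamma, Gamma)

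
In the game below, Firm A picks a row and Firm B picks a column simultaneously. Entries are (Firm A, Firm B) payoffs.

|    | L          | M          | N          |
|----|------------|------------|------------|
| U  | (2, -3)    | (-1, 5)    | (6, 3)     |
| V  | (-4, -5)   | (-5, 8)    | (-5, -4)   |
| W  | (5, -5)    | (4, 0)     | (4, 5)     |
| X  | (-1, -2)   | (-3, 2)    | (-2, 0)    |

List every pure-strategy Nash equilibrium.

No pure-strategy Nash equilibrium

Check mutual best responses: a cell is a NE iff neither player can gain by unilaterally deviating.
Firm A's best responses — vs L: W (payoff 5); vs M: W (payoff 4); vs N: U (payoff 6).
Firm B's best responses — vs U: M (payoff 5); vs V: M (payoff 8); vs W: N (payoff 5); vs X: M (payoff 2).
No cell has both players best-responding. For instance, Firm A's best reply to L is W, but against W Firm B prefers N over L.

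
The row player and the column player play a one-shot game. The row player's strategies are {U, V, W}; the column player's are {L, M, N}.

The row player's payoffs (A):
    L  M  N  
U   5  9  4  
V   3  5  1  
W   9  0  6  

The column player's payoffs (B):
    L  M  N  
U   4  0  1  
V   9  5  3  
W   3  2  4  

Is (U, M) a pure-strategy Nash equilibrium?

Holding the column player at M: the row player gets 9 from U, versus 5 from V, 0 from W. No profitable deviation for the row player.
Holding the row player at U: the column player gets 0 from M but could get 4 by switching to L. The column player has a profitable deviation.

No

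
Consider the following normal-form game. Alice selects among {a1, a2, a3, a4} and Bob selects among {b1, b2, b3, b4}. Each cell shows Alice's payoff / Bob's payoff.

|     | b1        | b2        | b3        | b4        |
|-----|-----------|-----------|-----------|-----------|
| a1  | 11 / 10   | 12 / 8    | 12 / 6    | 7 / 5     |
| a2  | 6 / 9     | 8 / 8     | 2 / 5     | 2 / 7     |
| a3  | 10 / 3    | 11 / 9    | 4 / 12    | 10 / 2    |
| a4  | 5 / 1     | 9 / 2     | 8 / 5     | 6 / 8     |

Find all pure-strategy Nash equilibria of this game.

(a1, b1)

Check mutual best responses: a cell is a NE iff neither player can gain by unilaterally deviating.
Alice's best responses — vs b1: a1 (payoff 11); vs b2: a1 (payoff 12); vs b3: a1 (payoff 12); vs b4: a3 (payoff 10).
Bob's best responses — vs a1: b1 (payoff 10); vs a2: b1 (payoff 9); vs a3: b3 (payoff 12); vs a4: b4 (payoff 8).
The only mutual best response is (a1, b1); neither player gains by switching there.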